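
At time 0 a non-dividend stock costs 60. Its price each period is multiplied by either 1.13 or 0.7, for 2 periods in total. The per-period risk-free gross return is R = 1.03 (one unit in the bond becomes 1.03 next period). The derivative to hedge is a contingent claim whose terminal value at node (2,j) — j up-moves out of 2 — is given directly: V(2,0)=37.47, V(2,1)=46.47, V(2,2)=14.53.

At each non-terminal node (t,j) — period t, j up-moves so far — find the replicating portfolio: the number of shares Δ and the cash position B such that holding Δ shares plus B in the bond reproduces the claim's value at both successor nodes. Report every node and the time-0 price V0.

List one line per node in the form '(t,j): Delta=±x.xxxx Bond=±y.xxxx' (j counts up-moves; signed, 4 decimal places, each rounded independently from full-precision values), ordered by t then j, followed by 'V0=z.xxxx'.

No-arbitrage ⇒ martingale measure with p* = (R−d)/(u−d) = 0.7674.
Terminal values V(2,·): V(2,0)=37.4700, V(2,1)=46.4700, V(2,2)=14.5300
  t=1,j=0: stock 42.0000 → up 47.4600 (V=46.4700), down 29.4000 (V=37.4700). Price 43.0844; hedge Δ=0.4983, bond B=22.1542.
  t=1,j=1: stock 67.8000 → up 76.6140 (V=14.5300), down 47.4600 (V=46.4700). Price 21.3184; hedge Δ=-1.0956, bond B=95.5974.
  t=0,j=0: stock 60.0000 → up 67.8000 (V=21.3184), down 42.0000 (V=43.0844). Price 25.6119; hedge Δ=-0.8436, bond B=76.2307.
The time-0 hedge costs 25.6119, which is the no-arbitrage price.

(0,0): Delta=-0.8436 Bond=76.2307
(1,0): Delta=0.4983 Bond=22.1542
(1,1): Delta=-1.0956 Bond=95.5974
V0=25.6119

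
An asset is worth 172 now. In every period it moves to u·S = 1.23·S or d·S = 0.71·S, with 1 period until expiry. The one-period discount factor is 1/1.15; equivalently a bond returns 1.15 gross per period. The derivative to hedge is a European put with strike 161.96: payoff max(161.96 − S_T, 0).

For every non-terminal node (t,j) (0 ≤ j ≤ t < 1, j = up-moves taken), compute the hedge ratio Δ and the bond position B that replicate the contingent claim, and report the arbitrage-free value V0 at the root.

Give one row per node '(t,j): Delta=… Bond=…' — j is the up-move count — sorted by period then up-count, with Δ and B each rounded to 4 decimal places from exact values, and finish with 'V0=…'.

(0,0): Delta=-0.4454 Bond=81.9452
V0=5.3298

Since d<R<u, set p* = (R−d)/(u−d) = 0.8462; price each node as the discounted p*-expectation of its children.
Terminal payoffs: V(1,0)=39.8400, V(1,1)=0.0000
(0,0): S=172.0000. Δ = (V_up−V_dn)/(S_up−S_dn) = (0.0000−39.8400)/(211.5600−122.1200) = -0.4454. V = [p*·0.0000 + (1−p*)·39.8400]/1.15 = 5.3298. B = V − Δ·S = 81.9452.
Root portfolio cost Δ·172+B reproduces V0=5.3298.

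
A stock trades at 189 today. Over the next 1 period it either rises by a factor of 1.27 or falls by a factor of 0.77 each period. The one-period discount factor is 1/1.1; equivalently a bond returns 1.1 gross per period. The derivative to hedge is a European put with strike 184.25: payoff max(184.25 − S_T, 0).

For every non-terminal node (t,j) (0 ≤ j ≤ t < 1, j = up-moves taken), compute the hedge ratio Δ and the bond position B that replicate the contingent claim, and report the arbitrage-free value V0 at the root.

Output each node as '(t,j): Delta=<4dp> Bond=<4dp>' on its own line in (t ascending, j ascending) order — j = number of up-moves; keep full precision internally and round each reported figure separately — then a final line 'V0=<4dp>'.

Under the risk-neutral measure, an up-move has probability p* = (R−d)/(u−d) = 0.6600 and values discount at R = 1.1.
At expiry t=1: V(1,0)=38.7200, V(1,1)=0.0000
Node (0,0) S=189.0000: V=(p*·0.0000+(1−p*)·38.7200)/1.1=11.9680; Δ=(0.0000−38.7200)/(240.0300−145.5300)=-0.4097; B=V−Δ·S=89.4080
Each (Δ,B) replicates both successor values, so the strategy is self-financing and V0 is arbitrage-free.

(0,0): Delta=-0.4097 Bond=89.4080
V0=11.9680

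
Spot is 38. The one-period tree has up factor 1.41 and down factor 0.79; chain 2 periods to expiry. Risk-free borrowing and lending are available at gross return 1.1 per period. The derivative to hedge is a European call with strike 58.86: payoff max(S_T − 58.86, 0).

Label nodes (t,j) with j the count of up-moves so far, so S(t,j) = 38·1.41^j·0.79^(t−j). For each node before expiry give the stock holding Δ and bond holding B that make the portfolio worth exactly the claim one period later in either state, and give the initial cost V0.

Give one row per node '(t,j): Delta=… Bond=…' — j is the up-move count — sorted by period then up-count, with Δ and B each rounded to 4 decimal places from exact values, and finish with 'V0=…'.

No-arbitrage ⇒ martingale measure with p* = (R−d)/(u−d) = 0.5000.
Payoff layer (t=2): V(2,0)=0.0000, V(2,1)=0.0000, V(2,2)=16.6878
Node (1,0) S=30.0200: V=(p*·0.0000+(1−p*)·0.0000)/1.1=0.0000; Δ=(0.0000−0.0000)/(42.3282−23.7158)=0.0000; B=V−Δ·S=0.0000
Node (1,1) S=53.5800: V=(p*·16.6878+(1−p*)·0.0000)/1.1=7.5854; Δ=(16.6878−0.0000)/(75.5478−42.3282)=0.5023; B=V−Δ·S=-19.3304
Node (0,0) S=38.0000: V=(p*·7.5854+(1−p*)·0.0000)/1.1=3.4479; Δ=(7.5854−0.0000)/(53.5800−30.0200)=0.3220; B=V−Δ·S=-8.7866
Check: Δ(0,0)·S0 + B(0,0) = 3.4479 = V0.

(0,0): Delta=0.3220 Bond=-8.7866
(1,0): Delta=0.0000 Bond=0.0000
(1,1): Delta=0.5023 Bond=-19.3304
V0=3.4479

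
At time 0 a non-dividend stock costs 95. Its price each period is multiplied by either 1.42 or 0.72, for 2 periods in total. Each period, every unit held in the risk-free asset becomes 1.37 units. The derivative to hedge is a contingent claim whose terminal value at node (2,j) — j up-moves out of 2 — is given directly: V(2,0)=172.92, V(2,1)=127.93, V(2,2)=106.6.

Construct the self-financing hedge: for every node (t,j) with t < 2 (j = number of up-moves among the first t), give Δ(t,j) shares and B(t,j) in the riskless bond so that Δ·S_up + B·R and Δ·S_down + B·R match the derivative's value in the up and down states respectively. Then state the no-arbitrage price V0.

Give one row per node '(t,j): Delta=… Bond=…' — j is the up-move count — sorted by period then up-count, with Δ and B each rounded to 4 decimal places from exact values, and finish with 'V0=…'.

(0,0): Delta=-0.2527 Bond=82.4878
(1,0): Delta=-0.9396 Bond=159.9967
(1,1): Delta=-0.2259 Bond=109.3937
V0=58.4836

Risk-neutral probability p* = (R−d)/(u−d) = (1.37−0.72)/(1.42−0.72) = 0.9286.
At expiry t=2: V(2,0)=172.9200, V(2,1)=127.9300, V(2,2)=106.6000
Node (1,0) S=68.4000: V=(p*·127.9300+(1−p*)·172.9200)/1.37=95.7252; Δ=(127.9300−172.9200)/(97.1280−49.2480)=-0.9396; B=V−Δ·S=159.9967
Node (1,1) S=134.9000: V=(p*·106.6000+(1−p*)·127.9300)/1.37=78.9223; Δ=(106.6000−127.9300)/(191.5580−97.1280)=-0.2259; B=V−Δ·S=109.3937
Node (0,0) S=95.0000: V=(p*·78.9223+(1−p*)·95.7252)/1.37=58.4836; Δ=(78.9223−95.7252)/(134.9000−68.4000)=-0.2527; B=V−Δ·S=82.4878
Check: Δ(0,0)·S0 + B(0,0) = 58.4836 = V0.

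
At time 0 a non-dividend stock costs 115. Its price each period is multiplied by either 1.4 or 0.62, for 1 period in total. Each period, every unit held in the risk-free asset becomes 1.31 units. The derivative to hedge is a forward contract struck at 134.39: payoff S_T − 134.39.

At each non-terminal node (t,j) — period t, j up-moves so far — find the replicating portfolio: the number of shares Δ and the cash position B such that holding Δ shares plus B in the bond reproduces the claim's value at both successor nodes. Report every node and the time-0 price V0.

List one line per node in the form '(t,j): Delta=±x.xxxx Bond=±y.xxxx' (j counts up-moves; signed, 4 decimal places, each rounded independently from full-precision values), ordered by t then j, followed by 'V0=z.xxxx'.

Risk-neutral probability p* = (R−d)/(u−d) = (1.31−0.62)/(1.4−0.62) = 0.8846.
Terminal payoffs: V(1,0)=-63.0900, V(1,1)=26.6100
Node (0,0) S=115.0000: V=(p*·26.6100+(1−p*)·-63.0900)/1.31=12.4122; Δ=(26.6100−-63.0900)/(161.0000−71.3000)=1.0000; B=V−Δ·S=-102.5878
Check: Δ(0,0)·S0 + B(0,0) = 12.4122 = V0.

(0,0): Delta=1.0000 Bond=-102.5878
V0=12.4122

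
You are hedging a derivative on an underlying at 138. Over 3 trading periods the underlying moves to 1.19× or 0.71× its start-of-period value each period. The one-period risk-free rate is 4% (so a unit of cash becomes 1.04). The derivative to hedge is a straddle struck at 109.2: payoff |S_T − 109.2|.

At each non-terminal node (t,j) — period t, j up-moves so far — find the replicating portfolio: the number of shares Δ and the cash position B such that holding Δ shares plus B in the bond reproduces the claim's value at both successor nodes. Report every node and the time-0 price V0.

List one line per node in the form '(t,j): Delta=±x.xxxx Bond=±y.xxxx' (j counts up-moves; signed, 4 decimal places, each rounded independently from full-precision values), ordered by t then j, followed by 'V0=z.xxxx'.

(0,0): Delta=0.5921 Bond=-28.0836
(1,0): Delta=-0.1693 Bond=45.3963
(1,1): Delta=0.7986 Bond=-63.1175
(2,0): Delta=-1.0000 Bond=105.0000
(2,1): Delta=0.0560 Bond=20.9450
(2,2): Delta=1.0000 Bond=-105.0000
V0=53.6270

The replicating-portfolio and risk-neutral prices coincide; use p* = (1.04−0.71)/(1.19−0.71) = 0.6875 for the latter.
Terminal payoffs: V(3,0)=59.8083, V(3,1)=26.4167, V(3,2)=29.5495, V(3,3)=123.3519
(2,0): S=69.5658. Δ = (V_up−V_dn)/(S_up−S_dn) = (26.4167−59.8083)/(82.7833−49.3917) = -1.0000. V = [p*·26.4167 + (1−p*)·59.8083]/1.04 = 35.4342. B = V − Δ·S = 105.0000.
(2,1): S=116.5962. Δ = (V_up−V_dn)/(S_up−S_dn) = (29.5495−26.4167)/(138.7495−82.7833) = 0.0560. V = [p*·29.5495 + (1−p*)·26.4167]/1.04 = 27.4716. B = V − Δ·S = 20.9450.
(2,2): S=195.4218. Δ = (V_up−V_dn)/(S_up−S_dn) = (123.3519−29.5495)/(232.5519−138.7495) = 1.0000. V = [p*·123.3519 + (1−p*)·29.5495]/1.04 = 90.4218. B = V − Δ·S = -105.0000.
(1,0): S=97.9800. Δ = (V_up−V_dn)/(S_up−S_dn) = (27.4716−35.4342)/(116.5962−69.5658) = -0.1693. V = [p*·27.4716 + (1−p*)·35.4342]/1.04 = 28.8076. B = V − Δ·S = 45.3963.
(1,1): S=164.2200. Δ = (V_up−V_dn)/(S_up−S_dn) = (90.4218−27.4716)/(195.4218−116.5962) = 0.7986. V = [p*·90.4218 + (1−p*)·27.4716]/1.04 = 68.0287. B = V − Δ·S = -63.1175.
(0,0): S=138.0000. Δ = (V_up−V_dn)/(S_up−S_dn) = (68.0287−28.8076)/(164.2200−97.9800) = 0.5921. V = [p*·68.0287 + (1−p*)·28.8076]/1.04 = 53.6270. B = V − Δ·S = -28.0836.
The time-0 hedge costs 53.6270, which is the no-arbitrage price.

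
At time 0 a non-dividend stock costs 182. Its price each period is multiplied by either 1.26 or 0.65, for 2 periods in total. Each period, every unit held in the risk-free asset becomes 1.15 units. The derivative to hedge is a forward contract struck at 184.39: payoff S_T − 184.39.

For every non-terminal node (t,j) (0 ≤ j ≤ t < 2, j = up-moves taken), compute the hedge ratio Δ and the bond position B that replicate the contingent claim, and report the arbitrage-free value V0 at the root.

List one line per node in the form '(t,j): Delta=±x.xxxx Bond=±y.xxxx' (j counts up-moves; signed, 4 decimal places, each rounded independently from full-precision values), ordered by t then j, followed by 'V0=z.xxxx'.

Risk-neutral probability p* = (R−d)/(u−d) = (1.15−0.65)/(1.26−0.65) = 0.8197.
Payoff layer (t=2): V(2,0)=-107.4950, V(2,1)=-35.3320, V(2,2)=104.5532
  t=1,j=0: stock 118.3000 → up 149.0580 (V=-35.3320), down 76.8950 (V=-107.4950). Price -42.0391; hedge Δ=1.0000, bond B=-160.3391.
  t=1,j=1: stock 229.3200 → up 288.9432 (V=104.5532), down 149.0580 (V=-35.3320). Price 68.9809; hedge Δ=1.0000, bond B=-160.3391.
  t=0,j=0: stock 182.0000 → up 229.3200 (V=68.9809), down 118.3000 (V=-42.0391). Price 42.5747; hedge Δ=1.0000, bond B=-139.4253.
Self-financing check: at every node Δ·S+B equals the discounted successor values.

(0,0): Delta=1.0000 Bond=-139.4253
(1,0): Delta=1.0000 Bond=-160.3391
(1,1): Delta=1.0000 Bond=-160.3391
V0=42.5747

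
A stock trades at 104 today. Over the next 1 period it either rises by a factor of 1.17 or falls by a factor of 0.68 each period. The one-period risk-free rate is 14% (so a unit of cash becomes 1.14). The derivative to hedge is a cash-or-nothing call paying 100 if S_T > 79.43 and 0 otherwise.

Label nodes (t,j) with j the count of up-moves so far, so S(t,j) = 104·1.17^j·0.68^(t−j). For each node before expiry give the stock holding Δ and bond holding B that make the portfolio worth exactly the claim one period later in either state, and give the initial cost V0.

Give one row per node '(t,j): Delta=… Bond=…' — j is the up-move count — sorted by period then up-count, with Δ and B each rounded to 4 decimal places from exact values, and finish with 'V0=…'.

(0,0): Delta=1.9623 Bond=-121.7329
V0=82.3487

Under the risk-neutral measure, an up-move has probability p* = (R−d)/(u−d) = 0.9388 and values discount at R = 1.14.
Terminal values V(1,·): V(1,0)=0.0000, V(1,1)=100.0000
Node (0,0) S=104.0000: V=(p*·100.0000+(1−p*)·0.0000)/1.14=82.3487; Δ=(100.0000−0.0000)/(121.6800−70.7200)=1.9623; B=V−Δ·S=-121.7329
The time-0 hedge costs 82.3487, which is the no-arbitrage price.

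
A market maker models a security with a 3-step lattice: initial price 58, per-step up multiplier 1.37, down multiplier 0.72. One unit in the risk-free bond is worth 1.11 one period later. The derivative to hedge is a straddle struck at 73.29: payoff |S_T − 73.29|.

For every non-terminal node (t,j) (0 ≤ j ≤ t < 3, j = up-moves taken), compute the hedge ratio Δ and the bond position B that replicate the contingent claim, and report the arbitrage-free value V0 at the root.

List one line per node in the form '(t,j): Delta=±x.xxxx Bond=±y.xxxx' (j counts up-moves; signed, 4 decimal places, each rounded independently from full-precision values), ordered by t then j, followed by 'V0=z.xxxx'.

(0,0): Delta=0.2020 Bond=11.0478
(1,0): Delta=-0.7973 Bond=53.9933
(1,1): Delta=0.5521 Bond=-15.5571
(2,0): Delta=-1.0000 Bond=66.0270
(2,1): Delta=-0.7263 Bond=55.8695
(2,2): Delta=1.0000 Bond=-66.0270
V0=22.7628

The replicating-portfolio and risk-neutral prices coincide; use p* = (1.11−0.72)/(1.37−0.72) = 0.6000 for the latter.
At expiry t=3: V(3,0)=51.6416, V(3,1)=32.0979, V(3,2)=5.0893, V(3,3)=75.8485
  t=2,j=0: stock 30.0672 → up 41.1921 (V=32.0979), down 21.6484 (V=51.6416). Price 35.9598; hedge Δ=-1.0000, bond B=66.0270.
  t=2,j=1: stock 57.2112 → up 78.3793 (V=5.0893), down 41.1921 (V=32.0979). Price 14.3178; hedge Δ=-0.7263, bond B=55.8695.
  t=2,j=2: stock 108.8602 → up 149.1385 (V=75.8485), down 78.3793 (V=5.0893). Price 42.8332; hedge Δ=1.0000, bond B=-66.0270.
  t=1,j=0: stock 41.7600 → up 57.2112 (V=14.3178), down 30.0672 (V=35.9598). Price 20.6979; hedge Δ=-0.7973, bond B=53.9933.
  t=1,j=1: stock 79.4600 → up 108.8602 (V=42.8332), down 57.2112 (V=14.3178). Price 28.3126; hedge Δ=0.5521, bond B=-15.5571.
  t=0,j=0: stock 58.0000 → up 79.4600 (V=28.3126), down 41.7600 (V=20.6979). Price 22.7628; hedge Δ=0.2020, bond B=11.0478.
The time-0 hedge costs 22.7628, which is the no-arbitrage price.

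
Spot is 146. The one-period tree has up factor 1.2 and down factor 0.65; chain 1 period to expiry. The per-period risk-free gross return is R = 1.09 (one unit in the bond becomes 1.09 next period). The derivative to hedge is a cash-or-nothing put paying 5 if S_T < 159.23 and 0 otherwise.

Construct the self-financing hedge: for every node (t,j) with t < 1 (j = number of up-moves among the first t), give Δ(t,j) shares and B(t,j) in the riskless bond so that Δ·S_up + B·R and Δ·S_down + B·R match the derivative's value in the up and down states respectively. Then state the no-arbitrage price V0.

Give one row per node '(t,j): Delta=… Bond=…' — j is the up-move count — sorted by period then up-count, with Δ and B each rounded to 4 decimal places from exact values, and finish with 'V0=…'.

Under the risk-neutral measure, an up-move has probability p* = (R−d)/(u−d) = 0.8000 and values discount at R = 1.09.
Payoff layer (t=1): V(1,0)=5.0000, V(1,1)=0.0000
Node (0,0) S=146.0000: V=(p*·0.0000+(1−p*)·5.0000)/1.09=0.9174; Δ=(0.0000−5.0000)/(175.2000−94.9000)=-0.0623; B=V−Δ·S=10.0083
Check: Δ(0,0)·S0 + B(0,0) = 0.9174 = V0.

(0,0): Delta=-0.0623 Bond=10.0083
V0=0.9174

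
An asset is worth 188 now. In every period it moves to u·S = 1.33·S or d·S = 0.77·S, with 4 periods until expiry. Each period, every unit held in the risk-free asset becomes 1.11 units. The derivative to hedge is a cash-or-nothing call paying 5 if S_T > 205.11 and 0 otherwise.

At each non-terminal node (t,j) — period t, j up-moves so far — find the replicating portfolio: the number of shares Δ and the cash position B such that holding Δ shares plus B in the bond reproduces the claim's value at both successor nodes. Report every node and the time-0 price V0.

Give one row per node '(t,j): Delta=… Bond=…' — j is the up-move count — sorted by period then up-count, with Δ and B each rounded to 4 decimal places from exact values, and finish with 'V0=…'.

No-arbitrage ⇒ martingale measure with p* = (R−d)/(u−d) = 0.6071.
At expiry t=4: V(4,0)=0.0000, V(4,1)=0.0000, V(4,2)=0.0000, V(4,3)=5.0000, V(4,4)=5.0000
(3,0): S=85.8282. Δ = (V_up−V_dn)/(S_up−S_dn) = (0.0000−0.0000)/(114.1515−66.0877) = 0.0000. V = [p*·0.0000 + (1−p*)·0.0000]/1.11 = 0.0000. B = V − Δ·S = 0.0000.
(3,1): S=148.2487. Δ = (V_up−V_dn)/(S_up−S_dn) = (0.0000−0.0000)/(197.1708−114.1515) = 0.0000. V = [p*·0.0000 + (1−p*)·0.0000]/1.11 = 0.0000. B = V − Δ·S = 0.0000.
(3,2): S=256.0660. Δ = (V_up−V_dn)/(S_up−S_dn) = (5.0000−0.0000)/(340.5677−197.1708) = 0.0349. V = [p*·5.0000 + (1−p*)·0.0000]/1.11 = 2.7349. B = V − Δ·S = -6.1937.
(3,3): S=442.2958. Δ = (V_up−V_dn)/(S_up−S_dn) = (5.0000−5.0000)/(588.2534−340.5677) = 0.0000. V = [p*·5.0000 + (1−p*)·5.0000]/1.11 = 4.5045. B = V − Δ·S = 4.5045.
(2,0): S=111.4652. Δ = (V_up−V_dn)/(S_up−S_dn) = (0.0000−0.0000)/(148.2487−85.8282) = 0.0000. V = [p*·0.0000 + (1−p*)·0.0000]/1.11 = 0.0000. B = V − Δ·S = 0.0000.
(2,1): S=192.5308. Δ = (V_up−V_dn)/(S_up−S_dn) = (2.7349−0.0000)/(256.0660−148.2487) = 0.0254. V = [p*·2.7349 + (1−p*)·0.0000]/1.11 = 1.4959. B = V − Δ·S = -3.3878.
(2,2): S=332.5532. Δ = (V_up−V_dn)/(S_up−S_dn) = (4.5045−2.7349)/(442.2958−256.0660) = 0.0095. V = [p*·4.5045 + (1−p*)·2.7349]/1.11 = 3.4318. B = V − Δ·S = 0.2717.
(1,0): S=144.7600. Δ = (V_up−V_dn)/(S_up−S_dn) = (1.4959−0.0000)/(192.5308−111.4652) = 0.0185. V = [p*·1.4959 + (1−p*)·0.0000]/1.11 = 0.8182. B = V − Δ·S = -1.8530.
(1,1): S=250.0400. Δ = (V_up−V_dn)/(S_up−S_dn) = (3.4318−1.4959)/(332.5532−192.5308) = 0.0138. V = [p*·3.4318 + (1−p*)·1.4959]/1.11 = 2.4065. B = V − Δ·S = -1.0504.
(0,0): S=188.0000. Δ = (V_up−V_dn)/(S_up−S_dn) = (2.4065−0.8182)/(250.0400−144.7600) = 0.0151. V = [p*·2.4065 + (1−p*)·0.8182]/1.11 = 1.6059. B = V − Δ·S = -1.2304.
Root portfolio cost Δ·188+B reproduces V0=1.6059.

(0,0): Delta=0.0151 Bond=-1.2304
(1,0): Delta=0.0185 Bond=-1.8530
(1,1): Delta=0.0138 Bond=-1.0504
(2,0): Delta=0.0000 Bond=0.0000
(2,1): Delta=0.0254 Bond=-3.3878
(2,2): Delta=0.0095 Bond=0.2717
(3,0): Delta=0.0000 Bond=0.0000
(3,1): Delta=0.0000 Bond=0.0000
(3,2): Delta=0.0349 Bond=-6.1937
(3,3): Delta=0.0000 Bond=4.5045
V0=1.6059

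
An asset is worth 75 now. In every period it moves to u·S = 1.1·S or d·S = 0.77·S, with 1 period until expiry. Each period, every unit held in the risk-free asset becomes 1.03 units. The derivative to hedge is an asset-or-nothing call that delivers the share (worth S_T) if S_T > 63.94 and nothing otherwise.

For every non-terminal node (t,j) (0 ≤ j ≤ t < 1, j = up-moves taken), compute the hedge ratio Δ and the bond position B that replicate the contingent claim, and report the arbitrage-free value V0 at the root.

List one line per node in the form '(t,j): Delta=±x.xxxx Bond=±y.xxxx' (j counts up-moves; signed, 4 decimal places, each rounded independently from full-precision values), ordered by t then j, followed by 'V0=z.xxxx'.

Risk-neutral probability p* = (R−d)/(u−d) = (1.03−0.77)/(1.1−0.77) = 0.7879.
Terminal values V(1,·): V(1,0)=0.0000, V(1,1)=82.5000
Node (0,0) S=75.0000: V=(p*·82.5000+(1−p*)·0.0000)/1.03=63.1068; Δ=(82.5000−0.0000)/(82.5000−57.7500)=3.3333; B=V−Δ·S=-186.8932
Self-financing check: at every node Δ·S+B equals the discounted successor values.

(0,0): Delta=3.3333 Bond=-186.8932
V0=63.1068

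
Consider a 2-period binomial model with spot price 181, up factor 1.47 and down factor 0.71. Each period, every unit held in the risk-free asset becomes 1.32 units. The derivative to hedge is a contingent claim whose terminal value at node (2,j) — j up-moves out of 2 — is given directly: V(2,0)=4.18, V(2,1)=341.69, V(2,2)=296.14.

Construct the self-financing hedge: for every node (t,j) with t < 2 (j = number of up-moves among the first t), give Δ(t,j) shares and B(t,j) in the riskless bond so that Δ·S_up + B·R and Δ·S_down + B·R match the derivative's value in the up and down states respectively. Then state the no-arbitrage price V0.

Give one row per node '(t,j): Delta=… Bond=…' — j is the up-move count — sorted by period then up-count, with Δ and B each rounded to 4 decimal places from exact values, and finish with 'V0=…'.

The replicating-portfolio and risk-neutral prices coincide; use p* = (1.32−0.71)/(1.47−0.71) = 0.8026 for the latter.
Terminal payoffs: V(2,0)=4.1800, V(2,1)=341.6900, V(2,2)=296.1400
(1,0): S=128.5100. Δ = (V_up−V_dn)/(S_up−S_dn) = (341.6900−4.1800)/(188.9097−91.2421) = 3.4557. V = [p*·341.6900 + (1−p*)·4.1800]/1.32 = 208.3910. B = V − Δ·S = -235.7011.
(1,1): S=266.0700. Δ = (V_up−V_dn)/(S_up−S_dn) = (296.1400−341.6900)/(391.1229−188.9097) = -0.2253. V = [p*·296.1400 + (1−p*)·341.6900]/1.32 = 231.1592. B = V − Δ·S = 291.0934.
(0,0): S=181.0000. Δ = (V_up−V_dn)/(S_up−S_dn) = (231.1592−208.3910)/(266.0700−128.5100) = 0.1655. V = [p*·231.1592 + (1−p*)·208.3910]/1.32 = 171.7163. B = V − Δ·S = 141.7582.
Each (Δ,B) replicates both successor values, so the strategy is self-financing and V0 is arbitrage-free.

(0,0): Delta=0.1655 Bond=141.7582
(1,0): Delta=3.4557 Bond=-235.7011
(1,1): Delta=-0.2253 Bond=291.0934
V0=171.7163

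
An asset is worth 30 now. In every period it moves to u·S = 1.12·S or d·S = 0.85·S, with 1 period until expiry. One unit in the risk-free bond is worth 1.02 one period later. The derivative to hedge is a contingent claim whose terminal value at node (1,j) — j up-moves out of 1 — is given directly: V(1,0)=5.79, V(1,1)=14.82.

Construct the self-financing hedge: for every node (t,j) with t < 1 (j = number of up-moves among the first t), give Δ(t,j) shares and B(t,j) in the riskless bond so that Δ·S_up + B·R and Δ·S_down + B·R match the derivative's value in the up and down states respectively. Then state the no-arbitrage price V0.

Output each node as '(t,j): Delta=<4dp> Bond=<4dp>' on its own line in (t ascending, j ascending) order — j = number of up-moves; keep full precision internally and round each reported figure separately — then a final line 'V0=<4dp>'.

Risk-neutral probability p* = (R−d)/(u−d) = (1.02−0.85)/(1.12−0.85) = 0.6296.
Terminal payoffs: V(1,0)=5.7900, V(1,1)=14.8200
(0,0): S=30.0000. Δ = (V_up−V_dn)/(S_up−S_dn) = (14.8200−5.7900)/(33.6000−25.5000) = 1.1148. V = [p*·14.8200 + (1−p*)·5.7900]/1.02 = 11.2505. B = V − Δ·S = -22.1939.
Self-financing check: at every node Δ·S+B equals the discounted successor values.

(0,0): Delta=1.1148 Bond=-22.1939
V0=11.2505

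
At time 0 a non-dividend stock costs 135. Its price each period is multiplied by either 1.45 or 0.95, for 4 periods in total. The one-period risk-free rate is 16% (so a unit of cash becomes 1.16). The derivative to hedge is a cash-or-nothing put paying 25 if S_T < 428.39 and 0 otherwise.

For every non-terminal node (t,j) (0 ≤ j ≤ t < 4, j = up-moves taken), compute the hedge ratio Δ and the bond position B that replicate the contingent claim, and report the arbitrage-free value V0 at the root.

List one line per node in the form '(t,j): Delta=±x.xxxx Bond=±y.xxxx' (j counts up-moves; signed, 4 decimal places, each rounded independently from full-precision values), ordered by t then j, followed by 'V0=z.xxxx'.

Since d<R<u, set p* = (R−d)/(u−d) = 0.4200; price each node as the discounted p*-expectation of its children.
Terminal payoffs: V(4,0)=25.0000, V(4,1)=25.0000, V(4,2)=25.0000, V(4,3)=25.0000, V(4,4)=0.0000
Node (3,0) S=115.7456: V=(p*·25.0000+(1−p*)·25.0000)/1.16=21.5517; Δ=(25.0000−25.0000)/(167.8312−109.9583)=0.0000; B=V−Δ·S=21.5517
Node (3,1) S=176.6644: V=(p*·25.0000+(1−p*)·25.0000)/1.16=21.5517; Δ=(25.0000−25.0000)/(256.1633−167.8312)=0.0000; B=V−Δ·S=21.5517
Node (3,2) S=269.6456: V=(p*·25.0000+(1−p*)·25.0000)/1.16=21.5517; Δ=(25.0000−25.0000)/(390.9862−256.1633)=0.0000; B=V−Δ·S=21.5517
Node (3,3) S=411.5644: V=(p*·0.0000+(1−p*)·25.0000)/1.16=12.5000; Δ=(0.0000−25.0000)/(596.7683−390.9862)=-0.1215; B=V−Δ·S=62.5000
Node (2,0) S=121.8375: V=(p*·21.5517+(1−p*)·21.5517)/1.16=18.5791; Δ=(21.5517−21.5517)/(176.6644−115.7456)=0.0000; B=V−Δ·S=18.5791
Node (2,1) S=185.9625: V=(p*·21.5517+(1−p*)·21.5517)/1.16=18.5791; Δ=(21.5517−21.5517)/(269.6456−176.6644)=0.0000; B=V−Δ·S=18.5791
Node (2,2) S=283.8375: V=(p*·12.5000+(1−p*)·21.5517)/1.16=15.3017; Δ=(12.5000−21.5517)/(411.5644−269.6456)=-0.0638; B=V−Δ·S=33.4052
Node (1,0) S=128.2500: V=(p*·18.5791+(1−p*)·18.5791)/1.16=16.0164; Δ=(18.5791−18.5791)/(185.9625−121.8375)=0.0000; B=V−Δ·S=16.0164
Node (1,1) S=195.7500: V=(p*·15.3017+(1−p*)·18.5791)/1.16=14.8298; Δ=(15.3017−18.5791)/(283.8375−185.9625)=-0.0335; B=V−Δ·S=21.3845
Node (0,0) S=135.0000: V=(p*·14.8298+(1−p*)·16.0164)/1.16=13.3776; Δ=(14.8298−16.0164)/(195.7500−128.2500)=-0.0176; B=V−Δ·S=15.7509
Self-financing check: at every node Δ·S+B equals the discounted successor values.

(0,0): Delta=-0.0176 Bond=15.7509
(1,0): Delta=0.0000 Bond=16.0164
(1,1): Delta=-0.0335 Bond=21.3845
(2,0): Delta=0.0000 Bond=18.5791
(2,1): Delta=0.0000 Bond=18.5791
(2,2): Delta=-0.0638 Bond=33.4052
(3,0): Delta=0.0000 Bond=21.5517
(3,1): Delta=0.0000 Bond=21.5517
(3,2): Delta=0.0000 Bond=21.5517
(3,3): Delta=-0.1215 Bond=62.5000
V0=13.3776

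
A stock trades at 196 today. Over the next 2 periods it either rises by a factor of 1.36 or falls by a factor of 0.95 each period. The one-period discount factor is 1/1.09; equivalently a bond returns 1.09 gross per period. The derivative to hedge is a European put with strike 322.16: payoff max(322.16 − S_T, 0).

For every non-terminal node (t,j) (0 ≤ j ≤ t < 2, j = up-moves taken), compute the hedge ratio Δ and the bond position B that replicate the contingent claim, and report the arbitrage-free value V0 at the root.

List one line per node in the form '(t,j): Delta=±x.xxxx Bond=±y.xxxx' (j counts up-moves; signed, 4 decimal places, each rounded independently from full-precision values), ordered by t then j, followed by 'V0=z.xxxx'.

Under the risk-neutral measure, an up-move has probability p* = (R−d)/(u−d) = 0.3415 and values discount at R = 1.09.
Payoff layer (t=2): V(2,0)=145.2700, V(2,1)=68.9280, V(2,2)=0.0000
  t=1,j=0: stock 186.2000 → up 253.2320 (V=68.9280), down 176.8900 (V=145.2700). Price 109.3596; hedge Δ=-1.0000, bond B=295.5596.
  t=1,j=1: stock 266.5600 → up 362.5216 (V=0.0000), down 253.2320 (V=68.9280). Price 41.6437; hedge Δ=-0.6307, bond B=209.7608.
  t=0,j=0: stock 196.0000 → up 266.5600 (V=41.6437), down 186.2000 (V=109.3596). Price 79.1166; hedge Δ=-0.8427, bond B=244.2775.
Self-financing check: at every node Δ·S+B equals the discounted successor values.

(0,0): Delta=-0.8427 Bond=244.2775
(1,0): Delta=-1.0000 Bond=295.5596
(1,1): Delta=-0.6307 Bond=209.7608
V0=79.1166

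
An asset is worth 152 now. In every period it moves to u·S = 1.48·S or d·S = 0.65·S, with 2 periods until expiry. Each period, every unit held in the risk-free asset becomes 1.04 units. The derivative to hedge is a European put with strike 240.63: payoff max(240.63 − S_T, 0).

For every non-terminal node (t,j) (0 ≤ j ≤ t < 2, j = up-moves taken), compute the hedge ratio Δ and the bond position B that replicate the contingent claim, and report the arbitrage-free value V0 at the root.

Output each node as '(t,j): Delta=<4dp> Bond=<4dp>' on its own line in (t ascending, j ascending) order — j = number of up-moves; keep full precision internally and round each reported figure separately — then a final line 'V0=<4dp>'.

Under the risk-neutral measure, an up-move has probability p* = (R−d)/(u−d) = 0.4699 and values discount at R = 1.04.
Terminal values V(2,·): V(2,0)=176.4100, V(2,1)=94.4060, V(2,2)=0.0000
  t=1,j=0: stock 98.8000 → up 146.2240 (V=94.4060), down 64.2200 (V=176.4100). Price 132.5750; hedge Δ=-1.0000, bond B=231.3750.
  t=1,j=1: stock 224.9600 → up 332.9408 (V=0.0000), down 146.2240 (V=94.4060). Price 48.1217; hedge Δ=-0.5056, bond B=161.8639.
  t=0,j=0: stock 152.0000 → up 224.9600 (V=48.1217), down 98.8000 (V=132.5750). Price 89.3193; hedge Δ=-0.6694, bond B=191.0703.
The time-0 hedge costs 89.3193, which is the no-arbitrage price.

(0,0): Delta=-0.6694 Bond=191.0703
(1,0): Delta=-1.0000 Bond=231.3750
(1,1): Delta=-0.5056 Bond=161.8639
V0=89.3193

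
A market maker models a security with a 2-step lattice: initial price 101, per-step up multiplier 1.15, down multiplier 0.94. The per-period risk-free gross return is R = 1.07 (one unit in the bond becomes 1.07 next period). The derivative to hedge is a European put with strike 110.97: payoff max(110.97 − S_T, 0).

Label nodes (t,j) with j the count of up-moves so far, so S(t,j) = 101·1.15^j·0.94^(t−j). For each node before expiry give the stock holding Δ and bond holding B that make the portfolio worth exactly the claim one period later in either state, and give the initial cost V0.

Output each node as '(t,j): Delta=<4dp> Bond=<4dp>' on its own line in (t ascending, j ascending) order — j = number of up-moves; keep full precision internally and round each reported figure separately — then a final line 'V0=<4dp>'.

Under the risk-neutral measure, an up-move has probability p* = (R−d)/(u−d) = 0.6190 and values discount at R = 1.07.
Payoff layer (t=2): V(2,0)=21.7264, V(2,1)=1.7890, V(2,2)=0.0000
Node (1,0) S=94.9400: V=(p*·1.7890+(1−p*)·21.7264)/1.07=8.7703; Δ=(1.7890−21.7264)/(109.1810−89.2436)=-1.0000; B=V−Δ·S=103.7103
Node (1,1) S=116.1500: V=(p*·0.0000+(1−p*)·1.7890)/1.07=0.6369; Δ=(0.0000−1.7890)/(133.5725−109.1810)=-0.0733; B=V−Δ·S=9.1560
Node (0,0) S=101.0000: V=(p*·0.6369+(1−p*)·8.7703)/1.07=3.4910; Δ=(0.6369−8.7703)/(116.1500−94.9400)=-0.3835; B=V−Δ·S=42.2212
Each (Δ,B) replicates both successor values, so the strategy is self-financing and V0 is arbitrage-free.

(0,0): Delta=-0.3835 Bond=42.2212
(1,0): Delta=-1.0000 Bond=103.7103
(1,1): Delta=-0.0733 Bond=9.1560
V0=3.4910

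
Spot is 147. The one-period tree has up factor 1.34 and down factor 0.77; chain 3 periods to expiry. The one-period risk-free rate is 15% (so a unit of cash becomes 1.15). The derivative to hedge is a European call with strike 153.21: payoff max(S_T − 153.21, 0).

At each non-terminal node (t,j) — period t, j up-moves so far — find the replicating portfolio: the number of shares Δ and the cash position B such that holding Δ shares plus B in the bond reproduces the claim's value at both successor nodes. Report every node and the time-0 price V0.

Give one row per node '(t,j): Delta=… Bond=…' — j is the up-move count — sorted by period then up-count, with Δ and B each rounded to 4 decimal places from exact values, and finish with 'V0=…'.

(0,0): Delta=0.8041 Bond=-64.5242
(1,0): Delta=0.4496 Bond=-34.0717
(1,1): Delta=0.9060 Bond=-94.2684
(2,0): Delta=0.0000 Bond=0.0000
(2,1): Delta=0.5787 Bond=-58.7737
(2,2): Delta=1.0000 Bond=-133.2261
V0=53.6803

No-arbitrage ⇒ martingale measure with p* = (R−d)/(u−d) = 0.6667.
Terminal payoffs: V(3,0)=0.0000, V(3,1)=0.0000, V(3,2)=50.0340, V(3,3)=200.4873
Node (2,0) S=87.1563: V=(p*·0.0000+(1−p*)·0.0000)/1.15=0.0000; Δ=(0.0000−0.0000)/(116.7894−67.1104)=0.0000; B=V−Δ·S=0.0000
Node (2,1) S=151.6746: V=(p*·50.0340+(1−p*)·0.0000)/1.15=29.0052; Δ=(50.0340−0.0000)/(203.2440−116.7894)=0.5787; B=V−Δ·S=-58.7737
Node (2,2) S=263.9532: V=(p*·200.4873+(1−p*)·50.0340)/1.15=130.7271; Δ=(200.4873−50.0340)/(353.6973−203.2440)=1.0000; B=V−Δ·S=-133.2261
Node (1,0) S=113.1900: V=(p*·29.0052+(1−p*)·0.0000)/1.15=16.8146; Δ=(29.0052−0.0000)/(151.6746−87.1563)=0.4496; B=V−Δ·S=-34.0717
Node (1,1) S=196.9800: V=(p*·130.7271+(1−p*)·29.0052)/1.15=84.1911; Δ=(130.7271−29.0052)/(263.9532−151.6746)=0.9060; B=V−Δ·S=-94.2684
Node (0,0) S=147.0000: V=(p*·84.1911+(1−p*)·16.8146)/1.15=53.6803; Δ=(84.1911−16.8146)/(196.9800−113.1900)=0.8041; B=V−Δ·S=-64.5242
The time-0 hedge costs 53.6803, which is the no-arbitrage price.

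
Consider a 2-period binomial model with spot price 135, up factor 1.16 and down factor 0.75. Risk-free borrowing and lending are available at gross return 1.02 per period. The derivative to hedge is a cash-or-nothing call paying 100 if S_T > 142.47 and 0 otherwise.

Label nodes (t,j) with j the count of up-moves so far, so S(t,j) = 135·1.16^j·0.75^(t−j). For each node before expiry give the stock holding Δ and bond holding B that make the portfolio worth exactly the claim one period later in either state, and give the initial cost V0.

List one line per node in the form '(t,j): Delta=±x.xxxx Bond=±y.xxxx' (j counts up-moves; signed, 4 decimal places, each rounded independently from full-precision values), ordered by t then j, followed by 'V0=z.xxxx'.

(0,0): Delta=1.1664 Bond=-115.7862
(1,0): Delta=0.0000 Bond=0.0000
(1,1): Delta=1.5575 Bond=-179.3400
V0=41.6830

Since d<R<u, set p* = (R−d)/(u−d) = 0.6585; price each node as the discounted p*-expectation of its children.
Terminal payoffs: V(2,0)=0.0000, V(2,1)=0.0000, V(2,2)=100.0000
  t=1,j=0: stock 101.2500 → up 117.4500 (V=0.0000), down 75.9375 (V=0.0000). Price 0.0000; hedge Δ=0.0000, bond B=0.0000.
  t=1,j=1: stock 156.6000 → up 181.6560 (V=100.0000), down 117.4500 (V=0.0000). Price 64.5624; hedge Δ=1.5575, bond B=-179.3400.
  t=0,j=0: stock 135.0000 → up 156.6000 (V=64.5624), down 101.2500 (V=0.0000). Price 41.6830; hedge Δ=1.1664, bond B=-115.7862.
The time-0 hedge costs 41.6830, which is the no-arbitrage price.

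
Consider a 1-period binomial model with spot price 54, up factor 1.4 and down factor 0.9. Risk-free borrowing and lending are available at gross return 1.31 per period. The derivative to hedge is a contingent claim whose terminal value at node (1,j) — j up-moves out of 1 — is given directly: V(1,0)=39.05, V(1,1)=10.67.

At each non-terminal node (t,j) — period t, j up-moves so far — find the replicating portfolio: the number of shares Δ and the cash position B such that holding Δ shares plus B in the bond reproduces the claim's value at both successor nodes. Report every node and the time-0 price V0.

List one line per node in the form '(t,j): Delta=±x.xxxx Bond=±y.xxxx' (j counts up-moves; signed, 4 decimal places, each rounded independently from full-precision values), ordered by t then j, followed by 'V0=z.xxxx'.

(0,0): Delta=-1.0511 Bond=68.8046
V0=12.0446

Under the risk-neutral measure, an up-move has probability p* = (R−d)/(u−d) = 0.8200 and values discount at R = 1.31.
Payoff layer (t=1): V(1,0)=39.0500, V(1,1)=10.6700
(0,0): S=54.0000. Δ = (V_up−V_dn)/(S_up−S_dn) = (10.6700−39.0500)/(75.6000−48.6000) = -1.0511. V = [p*·10.6700 + (1−p*)·39.0500]/1.31 = 12.0446. B = V − Δ·S = 68.8046.
Self-financing check: at every node Δ·S+B equals the discounted successor values.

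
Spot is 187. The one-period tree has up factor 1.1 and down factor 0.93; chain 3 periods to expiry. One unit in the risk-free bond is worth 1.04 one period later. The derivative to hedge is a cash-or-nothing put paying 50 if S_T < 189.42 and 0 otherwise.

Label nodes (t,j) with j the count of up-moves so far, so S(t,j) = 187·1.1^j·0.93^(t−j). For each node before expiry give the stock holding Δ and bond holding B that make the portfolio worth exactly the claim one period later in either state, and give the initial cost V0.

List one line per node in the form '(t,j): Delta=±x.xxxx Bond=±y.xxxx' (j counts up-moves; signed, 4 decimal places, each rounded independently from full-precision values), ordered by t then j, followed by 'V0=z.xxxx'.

(0,0): Delta=-0.6642 Bond=136.9051
(1,0): Delta=-1.0522 Bond=209.8647
(1,1): Delta=-0.4852 Bond=105.5722
(2,0): Delta=0.0000 Bond=48.0769
(2,1): Delta=-1.5375 Bond=311.0860
(2,2): Delta=0.0000 Bond=0.0000
V0=12.7025

The replicating-portfolio and risk-neutral prices coincide; use p* = (1.04−0.93)/(1.1−0.93) = 0.6471 for the latter.
Terminal payoffs: V(3,0)=50.0000, V(3,1)=50.0000, V(3,2)=0.0000, V(3,3)=0.0000
Node (2,0) S=161.7363: V=(p*·50.0000+(1−p*)·50.0000)/1.04=48.0769; Δ=(50.0000−50.0000)/(177.9099−150.4148)=0.0000; B=V−Δ·S=48.0769
Node (2,1) S=191.3010: V=(p*·0.0000+(1−p*)·50.0000)/1.04=16.9683; Δ=(0.0000−50.0000)/(210.4311−177.9099)=-1.5375; B=V−Δ·S=311.0860
Node (2,2) S=226.2700: V=(p*·0.0000+(1−p*)·0.0000)/1.04=0.0000; Δ=(0.0000−0.0000)/(248.8970−210.4311)=0.0000; B=V−Δ·S=0.0000
Node (1,0) S=173.9100: V=(p*·16.9683+(1−p*)·48.0769)/1.04=26.8729; Δ=(16.9683−48.0769)/(191.3010−161.7363)=-1.0522; B=V−Δ·S=209.8647
Node (1,1) S=205.7000: V=(p*·0.0000+(1−p*)·16.9683)/1.04=5.7585; Δ=(0.0000−16.9683)/(226.2700−191.3010)=-0.4852; B=V−Δ·S=105.5722
Node (0,0) S=187.0000: V=(p*·5.7585+(1−p*)·26.8729)/1.04=12.7025; Δ=(5.7585−26.8729)/(205.7000−173.9100)=-0.6642; B=V−Δ·S=136.9051
Check: Δ(0,0)·S0 + B(0,0) = 12.7025 = V0.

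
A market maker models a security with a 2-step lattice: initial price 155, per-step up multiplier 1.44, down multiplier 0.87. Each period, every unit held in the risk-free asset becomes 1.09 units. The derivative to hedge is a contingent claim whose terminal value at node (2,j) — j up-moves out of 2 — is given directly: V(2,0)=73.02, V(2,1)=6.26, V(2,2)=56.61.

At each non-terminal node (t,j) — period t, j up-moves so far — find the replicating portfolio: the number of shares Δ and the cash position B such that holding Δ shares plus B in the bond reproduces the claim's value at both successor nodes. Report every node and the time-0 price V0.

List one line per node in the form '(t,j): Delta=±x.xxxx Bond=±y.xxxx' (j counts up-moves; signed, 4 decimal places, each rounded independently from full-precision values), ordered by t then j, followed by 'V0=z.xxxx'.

Under the risk-neutral measure, an up-move has probability p* = (R−d)/(u−d) = 0.3860 and values discount at R = 1.09.
Terminal values V(2,·): V(2,0)=73.0200, V(2,1)=6.2600, V(2,2)=56.6100
  t=1,j=0: stock 134.8500 → up 194.1840 (V=6.2600), down 117.3195 (V=73.0200). Price 43.3514; hedge Δ=-0.8685, bond B=160.4742.
  t=1,j=1: stock 223.2000 → up 321.4080 (V=56.6100), down 194.1840 (V=6.2600). Price 23.5719; hedge Δ=0.3958, bond B=-64.7615.
  t=0,j=0: stock 155.0000 → up 223.2000 (V=23.5719), down 134.8500 (V=43.3514). Price 32.7680; hedge Δ=-0.2239, bond B=67.4689.
Root portfolio cost Δ·155+B reproduces V0=32.7680.

(0,0): Delta=-0.2239 Bond=67.4689
(1,0): Delta=-0.8685 Bond=160.4742
(1,1): Delta=0.3958 Bond=-64.7615
V0=32.7680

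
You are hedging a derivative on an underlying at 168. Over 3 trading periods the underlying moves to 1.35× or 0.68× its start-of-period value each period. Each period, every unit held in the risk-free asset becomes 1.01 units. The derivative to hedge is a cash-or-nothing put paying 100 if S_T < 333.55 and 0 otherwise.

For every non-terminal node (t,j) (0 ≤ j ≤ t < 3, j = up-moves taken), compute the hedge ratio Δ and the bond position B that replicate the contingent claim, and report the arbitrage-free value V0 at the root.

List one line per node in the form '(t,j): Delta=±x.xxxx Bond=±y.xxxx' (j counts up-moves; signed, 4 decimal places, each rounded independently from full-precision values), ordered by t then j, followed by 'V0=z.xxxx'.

(0,0): Delta=-0.2113 Bond=120.9563
(1,0): Delta=0.0000 Bond=98.0296
(1,1): Delta=-0.3209 Bond=147.0335
(2,0): Delta=0.0000 Bond=99.0099
(2,1): Delta=0.0000 Bond=99.0099
(2,2): Delta=-0.4875 Bond=199.4976
V0=85.4618

Under the risk-neutral measure, an up-move has probability p* = (R−d)/(u−d) = 0.4925 and values discount at R = 1.01.
Payoff layer (t=3): V(3,0)=100.0000, V(3,1)=100.0000, V(3,2)=100.0000, V(3,3)=0.0000
(2,0): S=77.6832. Δ = (V_up−V_dn)/(S_up−S_dn) = (100.0000−100.0000)/(104.8723−52.8246) = 0.0000. V = [p*·100.0000 + (1−p*)·100.0000]/1.01 = 99.0099. B = V − Δ·S = 99.0099.
(2,1): S=154.2240. Δ = (V_up−V_dn)/(S_up−S_dn) = (100.0000−100.0000)/(208.2024−104.8723) = 0.0000. V = [p*·100.0000 + (1−p*)·100.0000]/1.01 = 99.0099. B = V − Δ·S = 99.0099.
(2,2): S=306.1800. Δ = (V_up−V_dn)/(S_up−S_dn) = (0.0000−100.0000)/(413.3430−208.2024) = -0.4875. V = [p*·0.0000 + (1−p*)·100.0000]/1.01 = 50.2438. B = V − Δ·S = 199.4976.
(1,0): S=114.2400. Δ = (V_up−V_dn)/(S_up−S_dn) = (99.0099−99.0099)/(154.2240−77.6832) = 0.0000. V = [p*·99.0099 + (1−p*)·99.0099]/1.01 = 98.0296. B = V − Δ·S = 98.0296.
(1,1): S=226.8000. Δ = (V_up−V_dn)/(S_up−S_dn) = (50.2438−99.0099)/(306.1800−154.2240) = -0.3209. V = [p*·50.2438 + (1−p*)·99.0099]/1.01 = 74.2483. B = V − Δ·S = 147.0335.
(0,0): S=168.0000. Δ = (V_up−V_dn)/(S_up−S_dn) = (74.2483−98.0296)/(226.8000−114.2400) = -0.2113. V = [p*·74.2483 + (1−p*)·98.0296]/1.01 = 85.4618. B = V − Δ·S = 120.9563.
Check: Δ(0,0)·S0 + B(0,0) = 85.4618 = V0.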